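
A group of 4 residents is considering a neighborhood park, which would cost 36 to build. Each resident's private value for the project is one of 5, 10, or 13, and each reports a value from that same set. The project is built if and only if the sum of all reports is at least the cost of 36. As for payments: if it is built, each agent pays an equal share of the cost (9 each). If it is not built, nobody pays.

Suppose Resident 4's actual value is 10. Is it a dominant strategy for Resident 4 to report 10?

No

Consider the case where Resident 1 reports 5, Resident 2 reports 5 and Resident 3 reports 13.
Truthful report 10: project not built, utility 0.
Report 13 instead: project built, pays 9, utility 10 - 9 = 1.
Since 1 > 0, reporting 13 is strictly better here, so truthful reporting is not dominant.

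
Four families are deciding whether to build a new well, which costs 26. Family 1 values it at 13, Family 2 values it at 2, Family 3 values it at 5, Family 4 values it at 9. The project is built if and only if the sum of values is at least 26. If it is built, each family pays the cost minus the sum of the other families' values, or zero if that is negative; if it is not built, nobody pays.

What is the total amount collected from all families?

Total value 29 ≥ cost 26, so it is built.
Family 1: others sum to 16; max(0, 26 - 16) = 10.
Family 2: others sum to 27; max(0, 26 - 27) = 0.
Family 3: others sum to 24; max(0, 26 - 24) = 2.
Family 4: others sum to 20; max(0, 26 - 20) = 6.
Total collected = 10 + 0 + 2 + 6 = 18.

18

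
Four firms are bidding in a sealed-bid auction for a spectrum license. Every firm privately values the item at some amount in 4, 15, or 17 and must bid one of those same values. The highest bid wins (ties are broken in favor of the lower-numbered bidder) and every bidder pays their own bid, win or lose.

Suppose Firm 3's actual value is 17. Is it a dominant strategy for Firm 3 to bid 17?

Consider the case where Firm 1 bids 4, Firm 2 bids 4 and Firm 4 bids 4.
Truthful bid 17: wins, pays 17, utility 17 - 17 = 0.
Bid 15 instead: wins, pays 15, utility 17 - 15 = 2.
Since 2 > 0, bidding 15 is strictly better here, so truthful bidding is not dominant.

No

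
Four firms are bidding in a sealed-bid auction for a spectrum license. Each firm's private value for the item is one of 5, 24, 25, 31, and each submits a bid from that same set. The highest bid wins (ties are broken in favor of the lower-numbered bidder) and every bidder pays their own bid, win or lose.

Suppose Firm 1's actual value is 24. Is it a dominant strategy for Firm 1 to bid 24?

Consider the case where Firm 2 bids 5, Firm 3 bids 5 and Firm 4 bids 5.
Truthful bid 24: wins, pays 24, utility 24 - 24 = 0.
Bid 5 instead: wins, pays 5, utility 24 - 5 = 19.
Since 19 > 0, bidding 5 is strictly better here, so truthful bidding is not dominant.

No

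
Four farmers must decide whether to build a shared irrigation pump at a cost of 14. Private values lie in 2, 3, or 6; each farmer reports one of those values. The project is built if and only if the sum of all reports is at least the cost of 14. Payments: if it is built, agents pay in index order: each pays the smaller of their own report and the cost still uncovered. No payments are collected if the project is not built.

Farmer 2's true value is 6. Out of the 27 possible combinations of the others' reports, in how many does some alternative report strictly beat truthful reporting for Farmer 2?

Others report (2, 3, 6): truth gives 0; report 3 gives 3 > 0. Violating.
Others report (2, 6, 3): truth gives 0; report 3 gives 3 > 0. Violating.
Others report (2, 6, 6): truth gives 0; report 2 gives 4 > 0. Violating.
Others report (3, 2, 6): truth gives 0; report 3 gives 3 > 0. Violating.
Others report (2, 2, 2): truth gives 0; no alternative beats it.
Others report (2, 2, 3): truth gives 0; no alternative beats it.
(Checking all 27 profiles: 16 have a profitable deviation, 11 do not.)

16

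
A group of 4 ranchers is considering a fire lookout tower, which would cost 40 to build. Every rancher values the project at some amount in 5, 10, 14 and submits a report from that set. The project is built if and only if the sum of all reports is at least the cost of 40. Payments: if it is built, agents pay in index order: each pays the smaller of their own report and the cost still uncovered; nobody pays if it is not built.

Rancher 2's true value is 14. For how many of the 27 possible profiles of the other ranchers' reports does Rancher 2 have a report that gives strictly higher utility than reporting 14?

11

Others report (5, 14, 14): truth gives 0; report 10 gives 4 > 0. Violating.
Others report (10, 10, 10): truth gives 0; report 10 gives 4 > 0. Violating.
Others report (10, 10, 14): truth gives 0; report 10 gives 4 > 0. Violating.
Others report (10, 14, 10): truth gives 0; report 10 gives 4 > 0. Violating.
Others report (5, 5, 5): truth gives 0; no alternative beats it.
Others report (5, 5, 10): truth gives 0; no alternative beats it.
(Checking all 27 profiles: 11 have a profitable deviation, 16 do not.)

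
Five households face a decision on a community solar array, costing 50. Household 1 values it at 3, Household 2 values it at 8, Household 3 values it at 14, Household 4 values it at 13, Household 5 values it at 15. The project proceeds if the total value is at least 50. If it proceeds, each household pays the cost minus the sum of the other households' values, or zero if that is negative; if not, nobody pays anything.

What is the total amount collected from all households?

38

Total value 53 ≥ cost 50, so it is built.
Household 1: others sum to 50; max(0, 50 - 50) = 0.
Household 2: others sum to 45; max(0, 50 - 45) = 5.
Household 3: others sum to 39; max(0, 50 - 39) = 11.
Household 4: others sum to 40; max(0, 50 - 40) = 10.
Household 5: others sum to 38; max(0, 50 - 38) = 12.
Total collected = 0 + 5 + 11 + 10 + 12 = 38.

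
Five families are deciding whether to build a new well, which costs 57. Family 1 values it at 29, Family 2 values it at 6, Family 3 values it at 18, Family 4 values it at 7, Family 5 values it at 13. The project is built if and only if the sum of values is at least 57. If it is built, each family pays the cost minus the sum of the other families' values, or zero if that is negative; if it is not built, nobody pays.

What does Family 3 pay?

2

Total value 73 ≥ cost 57, so the project is built.
The other families' values sum to 55.
Cost minus that sum is 57 - 55 = 2.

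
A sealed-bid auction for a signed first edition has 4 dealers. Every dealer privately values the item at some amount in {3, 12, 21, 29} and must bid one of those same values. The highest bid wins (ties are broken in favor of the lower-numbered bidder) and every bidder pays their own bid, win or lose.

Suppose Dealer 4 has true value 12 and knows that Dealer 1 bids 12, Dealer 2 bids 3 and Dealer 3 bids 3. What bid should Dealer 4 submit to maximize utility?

Bid 3: loses but pays 3, utility -3.
Bid 12: loses but pays 12, utility -12.
Bid 21: wins, pays 21, utility 12 - 21 = -9.
Bid 29: wins, pays 29, utility 12 - 29 = -17.
The best choice is 3 with utility -3.

3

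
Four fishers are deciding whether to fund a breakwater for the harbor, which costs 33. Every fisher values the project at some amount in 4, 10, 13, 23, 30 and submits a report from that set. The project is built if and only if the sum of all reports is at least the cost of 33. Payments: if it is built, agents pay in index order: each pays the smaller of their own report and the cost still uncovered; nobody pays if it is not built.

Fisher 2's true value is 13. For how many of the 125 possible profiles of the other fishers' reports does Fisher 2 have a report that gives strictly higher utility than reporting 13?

93

Others report (4, 4, 23): truth gives 0; report 4 gives 9 > 0. Violating.
Others report (4, 4, 30): truth gives 0; report 4 gives 9 > 0. Violating.
Others report (4, 10, 10): truth gives 0; report 10 gives 3 > 0. Violating.
Others report (4, 10, 13): truth gives 0; report 10 gives 3 > 0. Violating.
Others report (4, 4, 4): truth gives 0; no alternative beats it.
Others report (4, 4, 10): truth gives 0; no alternative beats it.
(Checking all 125 profiles: 93 have a profitable deviation, 32 do not.)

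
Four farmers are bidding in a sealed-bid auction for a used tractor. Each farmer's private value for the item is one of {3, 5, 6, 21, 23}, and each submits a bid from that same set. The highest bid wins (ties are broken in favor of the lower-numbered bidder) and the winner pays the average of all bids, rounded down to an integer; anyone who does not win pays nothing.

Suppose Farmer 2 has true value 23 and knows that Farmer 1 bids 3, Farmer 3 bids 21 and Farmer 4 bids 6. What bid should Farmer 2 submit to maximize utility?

Bid 3: loses, pays 0, utility 0.
Bid 5: loses, pays 0, utility 0.
Bid 6: loses, pays 0, utility 0.
Bid 21: wins, pays 12, utility 23 - 12 = 11.
Bid 23: wins, pays 13, utility 23 - 13 = 10.
The best choice is 21 with utility 11.

21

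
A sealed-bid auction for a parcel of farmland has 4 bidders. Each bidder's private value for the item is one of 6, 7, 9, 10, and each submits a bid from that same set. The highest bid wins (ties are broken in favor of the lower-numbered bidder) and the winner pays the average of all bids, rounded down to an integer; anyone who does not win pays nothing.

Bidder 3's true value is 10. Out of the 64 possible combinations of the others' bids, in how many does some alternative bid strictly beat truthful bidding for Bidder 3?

Others bid (6, 6, 6): truth gives 3; bid 7 gives 4 > 3. Violating.
Others bid (6, 6, 7): truth gives 3; bid 7 gives 4 > 3. Violating.
Others bid (6, 7, 9): truth gives 2; bid 9 gives 3 > 2. Violating.
Others bid (7, 6, 9): truth gives 2; bid 9 gives 3 > 2. Violating.
Others bid (6, 6, 9): truth gives 3; no alternative beats it.
Others bid (6, 6, 10): truth gives 2; no alternative beats it.
(Checking all 64 profiles: 4 have a profitable deviation, 60 do not.)

4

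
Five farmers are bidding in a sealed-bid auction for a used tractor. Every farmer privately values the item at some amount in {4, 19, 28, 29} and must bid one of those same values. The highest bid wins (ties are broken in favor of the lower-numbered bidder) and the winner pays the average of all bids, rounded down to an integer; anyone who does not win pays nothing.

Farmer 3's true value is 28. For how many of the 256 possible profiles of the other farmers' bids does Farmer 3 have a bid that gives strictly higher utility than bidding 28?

Others bid (4, 4, 4, 4): truth gives 20; bid 19 gives 21 > 20. Violating.
Others bid (4, 4, 4, 19): truth gives 17; bid 19 gives 18 > 17. Violating.
Others bid (4, 4, 4, 29): truth gives 0; bid 29 gives 14 > 0. Violating.
Others bid (4, 4, 19, 4): truth gives 17; bid 19 gives 18 > 17. Violating.
Others bid (4, 4, 4, 28): truth gives 15; no alternative beats it.
Others bid (4, 4, 19, 28): truth gives 12; no alternative beats it.
(Checking all 256 profiles: 108 have a profitable deviation, 148 do not.)

108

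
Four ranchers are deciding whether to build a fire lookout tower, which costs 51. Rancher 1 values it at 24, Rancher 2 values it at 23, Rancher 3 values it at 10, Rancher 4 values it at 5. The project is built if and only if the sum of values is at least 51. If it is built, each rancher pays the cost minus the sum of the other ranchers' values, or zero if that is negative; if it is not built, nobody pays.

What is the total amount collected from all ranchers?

Total value 62 ≥ cost 51, so it is built.
Rancher 1: others sum to 38; max(0, 51 - 38) = 13.
Rancher 2: others sum to 39; max(0, 51 - 39) = 12.
Rancher 3: others sum to 52; max(0, 51 - 52) = 0.
Rancher 4: others sum to 57; max(0, 51 - 57) = 0.
Total collected = 13 + 12 + 0 + 0 = 25.

25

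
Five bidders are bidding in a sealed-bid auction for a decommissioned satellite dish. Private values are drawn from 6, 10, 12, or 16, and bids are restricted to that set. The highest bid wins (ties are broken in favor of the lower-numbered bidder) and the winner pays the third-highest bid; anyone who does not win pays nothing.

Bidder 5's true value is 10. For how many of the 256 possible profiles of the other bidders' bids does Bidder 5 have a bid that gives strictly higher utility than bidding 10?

Others bid (6, 6, 6, 10): truth gives 0; bid 12 gives 4 > 0. Violating.
Others bid (6, 6, 6, 12): truth gives 0; bid 16 gives 4 > 0. Violating.
Others bid (6, 6, 10, 6): truth gives 0; bid 12 gives 4 > 0. Violating.
Others bid (6, 6, 12, 6): truth gives 0; bid 16 gives 4 > 0. Violating.
Others bid (6, 6, 6, 6): truth gives 4; no alternative beats it.
Others bid (6, 6, 6, 16): truth gives 0; no alternative beats it.
(Checking all 256 profiles: 8 have a profitable deviation, 248 do not.)

8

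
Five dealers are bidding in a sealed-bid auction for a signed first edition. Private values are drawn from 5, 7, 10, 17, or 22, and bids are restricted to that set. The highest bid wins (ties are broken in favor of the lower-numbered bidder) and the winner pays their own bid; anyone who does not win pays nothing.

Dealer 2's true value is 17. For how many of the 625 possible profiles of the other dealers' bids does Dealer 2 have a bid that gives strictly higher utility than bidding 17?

54

Others bid (5, 5, 5, 5): truth gives 0; bid 7 gives 10 > 0. Violating.
Others bid (5, 5, 5, 7): truth gives 0; bid 7 gives 10 > 0. Violating.
Others bid (5, 5, 5, 10): truth gives 0; bid 10 gives 7 > 0. Violating.
Others bid (5, 5, 7, 5): truth gives 0; bid 7 gives 10 > 0. Violating.
Others bid (5, 5, 5, 17): truth gives 0; no alternative beats it.
Others bid (5, 5, 5, 22): truth gives 0; no alternative beats it.
(Checking all 625 profiles: 54 have a profitable deviation, 571 do not.)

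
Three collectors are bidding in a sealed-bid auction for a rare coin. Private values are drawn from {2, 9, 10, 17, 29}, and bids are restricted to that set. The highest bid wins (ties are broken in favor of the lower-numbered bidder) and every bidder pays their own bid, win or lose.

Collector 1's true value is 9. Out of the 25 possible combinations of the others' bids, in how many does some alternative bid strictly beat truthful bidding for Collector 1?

22

Others bid (2, 2): truth gives 0; bid 2 gives 7 > 0. Violating.
Others bid (2, 10): truth gives -9; bid 10 gives -1 > -9. Violating.
Others bid (2, 17): truth gives -9; bid 2 gives -2 > -9. Violating.
Others bid (2, 29): truth gives -9; bid 2 gives -2 > -9. Violating.
Others bid (2, 9): truth gives 0; no alternative beats it.
Others bid (9, 2): truth gives 0; no alternative beats it.
(Checking all 25 profiles: 22 have a profitable deviation, 3 do not.)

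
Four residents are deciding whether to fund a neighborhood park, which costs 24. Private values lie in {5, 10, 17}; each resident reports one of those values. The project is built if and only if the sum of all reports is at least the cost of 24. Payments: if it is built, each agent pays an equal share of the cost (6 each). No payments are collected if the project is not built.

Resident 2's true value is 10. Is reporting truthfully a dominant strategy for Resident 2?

Yes

Check each profile of the others' reports and compare truth against every alternative report.
Others report (5, 5, 5): truth gives 4, best alternative gives 4.
Others report (5, 5, 10): truth gives 4, best alternative gives 4.
Others report (5, 5, 17): truth gives 4, best alternative gives 4.
Others report (5, 10, 5): truth gives 4, best alternative gives 4.
Others report (5, 10, 10): truth gives 4, best alternative gives 4.
Others report (5, 10, 17): truth gives 4, best alternative gives 4.
(Remaining 21 profiles checked similarly; truth is weakly best in each.)
In every case the truthful report is at least as good as any alternative, so it is a dominant strategy.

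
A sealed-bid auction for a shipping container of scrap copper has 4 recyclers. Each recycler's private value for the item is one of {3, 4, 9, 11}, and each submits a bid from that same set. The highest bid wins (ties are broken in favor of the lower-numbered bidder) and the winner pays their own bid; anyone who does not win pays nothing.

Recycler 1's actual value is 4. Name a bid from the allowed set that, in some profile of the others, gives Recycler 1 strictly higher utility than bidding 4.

Suppose Recycler 2 bids 3, Recycler 3 bids 3 and Recycler 4 bids 3.
Bid 4: wins, pays 4, utility 4 - 4 = 0.
Bid 3: wins, pays 3, utility 4 - 3 = 1.
So bidding 3 beats truth here (1 > 0).

3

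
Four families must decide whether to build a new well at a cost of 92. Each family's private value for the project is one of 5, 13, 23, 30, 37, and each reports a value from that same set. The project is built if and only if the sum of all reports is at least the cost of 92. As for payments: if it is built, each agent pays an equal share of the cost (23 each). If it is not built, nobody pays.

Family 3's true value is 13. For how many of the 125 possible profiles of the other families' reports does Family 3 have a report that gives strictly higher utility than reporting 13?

Others report (5, 37, 37): truth gives -10; report 5 gives 0 > -10. Violating.
Others report (13, 30, 37): truth gives -10; report 5 gives 0 > -10. Violating.
Others report (13, 37, 30): truth gives -10; report 5 gives 0 > -10. Violating.
Others report (23, 23, 37): truth gives -10; report 5 gives 0 > -10. Violating.
Others report (5, 5, 5): truth gives 0; no alternative beats it.
Others report (5, 5, 13): truth gives 0; no alternative beats it.
(Checking all 125 profiles: 15 have a profitable deviation, 110 do not.)

15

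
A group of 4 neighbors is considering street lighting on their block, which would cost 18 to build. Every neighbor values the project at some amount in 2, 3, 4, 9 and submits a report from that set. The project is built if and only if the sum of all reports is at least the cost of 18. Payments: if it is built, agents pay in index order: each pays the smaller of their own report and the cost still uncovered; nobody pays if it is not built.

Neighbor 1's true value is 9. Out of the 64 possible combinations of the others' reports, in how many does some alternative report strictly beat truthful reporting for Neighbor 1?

34

Others report (2, 3, 9): truth gives 0; report 4 gives 5 > 0. Violating.
Others report (2, 4, 9): truth gives 0; report 3 gives 6 > 0. Violating.
Others report (2, 9, 3): truth gives 0; report 4 gives 5 > 0. Violating.
Others report (2, 9, 4): truth gives 0; report 3 gives 6 > 0. Violating.
Others report (2, 2, 2): truth gives 0; no alternative beats it.
Others report (2, 2, 3): truth gives 0; no alternative beats it.
(Checking all 64 profiles: 34 have a profitable deviation, 30 do not.)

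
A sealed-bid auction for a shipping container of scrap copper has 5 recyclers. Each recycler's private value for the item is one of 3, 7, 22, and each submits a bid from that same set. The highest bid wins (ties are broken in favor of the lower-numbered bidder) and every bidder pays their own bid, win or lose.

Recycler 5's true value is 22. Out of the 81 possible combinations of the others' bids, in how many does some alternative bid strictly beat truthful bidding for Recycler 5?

Others bid (3, 3, 3, 3): truth gives 0; bid 7 gives 15 > 0. Violating.
Others bid (3, 3, 3, 22): truth gives -22; bid 3 gives -3 > -22. Violating.
Others bid (3, 3, 7, 22): truth gives -22; bid 3 gives -3 > -22. Violating.
Others bid (3, 3, 22, 3): truth gives -22; bid 3 gives -3 > -22. Violating.
Others bid (3, 3, 3, 7): truth gives 0; no alternative beats it.
Others bid (3, 3, 7, 3): truth gives 0; no alternative beats it.
(Checking all 81 profiles: 66 have a profitable deviation, 15 do not.)

66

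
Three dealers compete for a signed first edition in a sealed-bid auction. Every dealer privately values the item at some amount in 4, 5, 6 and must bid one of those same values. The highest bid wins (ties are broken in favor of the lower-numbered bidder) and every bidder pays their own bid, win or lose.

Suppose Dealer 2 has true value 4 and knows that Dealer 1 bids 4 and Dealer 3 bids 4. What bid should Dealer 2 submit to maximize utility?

5

Bid 4: loses but pays 4, utility -4.
Bid 5: wins, pays 5, utility 4 - 5 = -1.
Bid 6: wins, pays 6, utility 4 - 6 = -2.
The best choice is 5 with utility -1.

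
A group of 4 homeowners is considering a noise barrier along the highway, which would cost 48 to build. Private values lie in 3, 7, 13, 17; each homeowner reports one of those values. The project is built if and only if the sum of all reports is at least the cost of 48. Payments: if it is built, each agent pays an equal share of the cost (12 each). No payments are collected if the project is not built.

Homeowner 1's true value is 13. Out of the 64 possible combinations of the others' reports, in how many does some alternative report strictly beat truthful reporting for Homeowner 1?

12

Others report (3, 13, 17): truth gives 0; report 17 gives 1 > 0. Violating.
Others report (3, 17, 13): truth gives 0; report 17 gives 1 > 0. Violating.
Others report (7, 7, 17): truth gives 0; report 17 gives 1 > 0. Violating.
Others report (7, 13, 13): truth gives 0; report 17 gives 1 > 0. Violating.
Others report (3, 3, 3): truth gives 0; no alternative beats it.
Others report (3, 3, 7): truth gives 0; no alternative beats it.
(Checking all 64 profiles: 12 have a profitable deviation, 52 do not.)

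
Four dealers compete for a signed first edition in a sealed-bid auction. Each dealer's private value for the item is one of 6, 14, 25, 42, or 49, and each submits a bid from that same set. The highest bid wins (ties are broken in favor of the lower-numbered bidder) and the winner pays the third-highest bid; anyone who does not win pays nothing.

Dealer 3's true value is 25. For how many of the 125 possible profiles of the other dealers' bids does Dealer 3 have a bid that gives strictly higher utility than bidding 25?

Others bid (6, 6, 42): truth gives 0; bid 42 gives 19 > 0. Violating.
Others bid (6, 6, 49): truth gives 0; bid 49 gives 19 > 0. Violating.
Others bid (6, 14, 42): truth gives 0; bid 42 gives 11 > 0. Violating.
Others bid (6, 14, 49): truth gives 0; bid 49 gives 11 > 0. Violating.
Others bid (6, 6, 6): truth gives 19; no alternative beats it.
Others bid (6, 6, 14): truth gives 19; no alternative beats it.
(Checking all 125 profiles: 24 have a profitable deviation, 101 do not.)

24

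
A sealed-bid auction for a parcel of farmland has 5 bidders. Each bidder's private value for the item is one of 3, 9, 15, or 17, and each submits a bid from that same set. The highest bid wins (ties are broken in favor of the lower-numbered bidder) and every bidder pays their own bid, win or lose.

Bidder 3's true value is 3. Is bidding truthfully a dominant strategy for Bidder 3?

Yes

Check each profile of the others' bids and compare truth against every alternative bid.
Others bid (3, 3, 3, 15): truth gives -3, best alternative gives -9.
Others bid (3, 3, 3, 17): truth gives -3, best alternative gives -9.
Others bid (3, 3, 9, 15): truth gives -3, best alternative gives -9.
Others bid (3, 3, 9, 17): truth gives -3, best alternative gives -9.
Others bid (3, 3, 15, 3): truth gives -3, best alternative gives -9.
Others bid (3, 3, 15, 9): truth gives -3, best alternative gives -9.
(Remaining 250 profiles checked similarly; truth is weakly best in each.)
In every case the truthful bid is at least as good as any alternative, so it is a dominant strategy.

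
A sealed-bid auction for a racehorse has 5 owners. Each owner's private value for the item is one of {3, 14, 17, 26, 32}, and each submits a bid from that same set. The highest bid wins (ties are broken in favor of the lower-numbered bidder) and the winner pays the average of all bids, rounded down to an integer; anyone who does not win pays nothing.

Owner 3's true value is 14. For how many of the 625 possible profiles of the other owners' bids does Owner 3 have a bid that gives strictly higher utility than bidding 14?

Others bid (3, 3, 3, 17): truth gives 0; bid 17 gives 6 > 0. Violating.
Others bid (3, 3, 3, 26): truth gives 0; bid 26 gives 2 > 0. Violating.
Others bid (3, 3, 14, 17): truth gives 0; bid 17 gives 4 > 0. Violating.
Others bid (3, 3, 17, 3): truth gives 0; bid 17 gives 6 > 0. Violating.
Others bid (3, 3, 3, 3): truth gives 9; no alternative beats it.
Others bid (3, 3, 3, 14): truth gives 7; no alternative beats it.
(Checking all 625 profiles: 45 have a profitable deviation, 580 do not.)

45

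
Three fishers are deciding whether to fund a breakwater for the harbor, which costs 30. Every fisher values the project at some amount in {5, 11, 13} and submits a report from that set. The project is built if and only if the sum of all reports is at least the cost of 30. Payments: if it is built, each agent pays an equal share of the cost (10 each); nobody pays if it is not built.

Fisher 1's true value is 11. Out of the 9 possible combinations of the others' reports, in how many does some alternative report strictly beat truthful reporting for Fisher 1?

2

Others report (5, 13): truth gives 0; report 13 gives 1 > 0. Violating.
Others report (13, 5): truth gives 0; report 13 gives 1 > 0. Violating.
Others report (5, 5): truth gives 0; no alternative beats it.
Others report (5, 11): truth gives 0; no alternative beats it.
(Checking all 9 profiles: 2 have a profitable deviation, 7 do not.)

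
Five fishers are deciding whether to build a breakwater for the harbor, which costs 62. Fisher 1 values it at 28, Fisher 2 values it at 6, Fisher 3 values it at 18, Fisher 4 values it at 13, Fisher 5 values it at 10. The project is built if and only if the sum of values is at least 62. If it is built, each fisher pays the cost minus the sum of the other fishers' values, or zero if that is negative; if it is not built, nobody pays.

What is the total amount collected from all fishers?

20

Total value 75 ≥ cost 62, so it is built.
Fisher 1: others sum to 47; max(0, 62 - 47) = 15.
Fisher 2: others sum to 69; max(0, 62 - 69) = 0.
Fisher 3: others sum to 57; max(0, 62 - 57) = 5.
Fisher 4: others sum to 62; max(0, 62 - 62) = 0.
Fisher 5: others sum to 65; max(0, 62 - 65) = 0.
Total collected = 15 + 0 + 5 + 0 + 0 = 20.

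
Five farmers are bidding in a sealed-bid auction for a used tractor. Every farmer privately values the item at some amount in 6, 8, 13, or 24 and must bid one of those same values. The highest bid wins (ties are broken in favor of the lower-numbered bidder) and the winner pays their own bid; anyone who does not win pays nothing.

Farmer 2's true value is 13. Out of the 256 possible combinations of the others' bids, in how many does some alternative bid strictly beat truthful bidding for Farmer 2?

8

Others bid (6, 6, 6, 6): truth gives 0; bid 8 gives 5 > 0. Violating.
Others bid (6, 6, 6, 8): truth gives 0; bid 8 gives 5 > 0. Violating.
Others bid (6, 6, 8, 6): truth gives 0; bid 8 gives 5 > 0. Violating.
Others bid (6, 6, 8, 8): truth gives 0; bid 8 gives 5 > 0. Violating.
Others bid (6, 6, 6, 13): truth gives 0; no alternative beats it.
Others bid (6, 6, 6, 24): truth gives 0; no alternative beats it.
(Checking all 256 profiles: 8 have a profitable deviation, 248 do not.)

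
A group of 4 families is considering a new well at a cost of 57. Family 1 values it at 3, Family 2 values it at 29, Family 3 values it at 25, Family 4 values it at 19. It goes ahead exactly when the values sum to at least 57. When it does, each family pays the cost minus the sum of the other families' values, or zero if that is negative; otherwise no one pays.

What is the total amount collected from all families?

16

Total value 76 ≥ cost 57, so it is built.
Family 1: others sum to 73; max(0, 57 - 73) = 0.
Family 2: others sum to 47; max(0, 57 - 47) = 10.
Family 3: others sum to 51; max(0, 57 - 51) = 6.
Family 4: others sum to 57; max(0, 57 - 57) = 0.
Total collected = 0 + 10 + 6 + 0 = 16.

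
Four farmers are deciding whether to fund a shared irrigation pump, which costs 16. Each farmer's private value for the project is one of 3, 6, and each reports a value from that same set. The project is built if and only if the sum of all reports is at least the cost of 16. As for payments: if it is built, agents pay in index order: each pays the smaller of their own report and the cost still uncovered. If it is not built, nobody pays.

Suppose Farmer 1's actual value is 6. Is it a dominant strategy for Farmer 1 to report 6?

No

Consider the case where Farmer 2 reports 3, Farmer 3 reports 6 and Farmer 4 reports 6.
Truthful report 6: project built, pays 6, utility 6 - 6 = 0.
Report 3 instead: project built, pays 3, utility 6 - 3 = 3.
Since 3 > 0, reporting 3 is strictly better here, so truthful reporting is not dominant.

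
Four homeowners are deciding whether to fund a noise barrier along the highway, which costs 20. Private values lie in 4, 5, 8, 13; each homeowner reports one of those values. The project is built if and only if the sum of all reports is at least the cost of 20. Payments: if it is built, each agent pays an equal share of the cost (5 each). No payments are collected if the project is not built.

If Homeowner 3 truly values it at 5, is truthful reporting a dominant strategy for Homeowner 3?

Check each profile of the others' reports and compare truth against every alternative report.
Others report (4, 4, 4): truth gives 0, best alternative gives 0.
Others report (4, 4, 5): truth gives 0, best alternative gives 0.
Others report (4, 4, 8): truth gives 0, best alternative gives 0.
Others report (4, 4, 13): truth gives 0, best alternative gives 0.
Others report (4, 5, 4): truth gives 0, best alternative gives 0.
Others report (4, 5, 5): truth gives 0, best alternative gives 0.
(Remaining 58 profiles checked similarly; truth is weakly best in each.)
In every case the truthful report is at least as good as any alternative, so it is a dominant strategy.

Yes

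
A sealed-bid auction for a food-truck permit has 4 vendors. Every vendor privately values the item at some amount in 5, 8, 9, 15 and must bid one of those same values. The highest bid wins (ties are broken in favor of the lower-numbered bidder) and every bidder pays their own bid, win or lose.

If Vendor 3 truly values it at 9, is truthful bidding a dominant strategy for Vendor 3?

Consider the case where Vendor 1 bids 5, Vendor 2 bids 5 and Vendor 4 bids 5.
Truthful bid 9: wins, pays 9, utility 9 - 9 = 0.
Bid 8 instead: wins, pays 8, utility 9 - 8 = 1.
Since 1 > 0, bidding 8 is strictly better here, so truthful bidding is not dominant.

No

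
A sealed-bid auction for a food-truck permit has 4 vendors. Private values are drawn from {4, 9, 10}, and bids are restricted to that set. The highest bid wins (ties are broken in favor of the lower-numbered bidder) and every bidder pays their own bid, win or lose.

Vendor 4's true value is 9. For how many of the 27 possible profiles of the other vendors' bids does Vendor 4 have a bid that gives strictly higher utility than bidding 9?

26

Others bid (4, 4, 9): truth gives -9; bid 10 gives -1 > -9. Violating.
Others bid (4, 4, 10): truth gives -9; bid 4 gives -4 > -9. Violating.
Others bid (4, 9, 4): truth gives -9; bid 10 gives -1 > -9. Violating.
Others bid (4, 9, 9): truth gives -9; bid 10 gives -1 > -9. Violating.
Others bid (4, 4, 4): truth gives 0; no alternative beats it.
(Checking all 27 profiles: 26 have a profitable deviation, 1 does not.)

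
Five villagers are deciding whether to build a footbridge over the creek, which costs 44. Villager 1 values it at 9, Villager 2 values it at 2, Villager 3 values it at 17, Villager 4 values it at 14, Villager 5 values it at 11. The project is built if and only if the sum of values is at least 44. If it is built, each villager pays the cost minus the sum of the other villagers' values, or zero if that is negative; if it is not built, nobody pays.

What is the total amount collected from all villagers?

15

Total value 53 ≥ cost 44, so it is built.
Villager 1: others sum to 44; max(0, 44 - 44) = 0.
Villager 2: others sum to 51; max(0, 44 - 51) = 0.
Villager 3: others sum to 36; max(0, 44 - 36) = 8.
Villager 4: others sum to 39; max(0, 44 - 39) = 5.
Villager 5: others sum to 42; max(0, 44 - 42) = 2.
Total collected = 0 + 0 + 8 + 5 + 2 = 15.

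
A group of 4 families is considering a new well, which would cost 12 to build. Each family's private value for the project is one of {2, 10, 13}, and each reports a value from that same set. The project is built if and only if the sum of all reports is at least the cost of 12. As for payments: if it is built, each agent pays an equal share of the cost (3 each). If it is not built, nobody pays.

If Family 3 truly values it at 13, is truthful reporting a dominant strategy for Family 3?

Yes

Check each profile of the others' reports and compare truth against every alternative report.
Others report (2, 2, 2): truth gives 10, best alternative gives 10.
Others report (2, 2, 10): truth gives 10, best alternative gives 10.
Others report (2, 2, 13): truth gives 10, best alternative gives 10.
Others report (2, 10, 2): truth gives 10, best alternative gives 10.
Others report (2, 10, 10): truth gives 10, best alternative gives 10.
Others report (2, 10, 13): truth gives 10, best alternative gives 10.
(Remaining 21 profiles checked similarly; truth is weakly best in each.)
In every case the truthful report is at least as good as any alternative, so it is a dominant strategy.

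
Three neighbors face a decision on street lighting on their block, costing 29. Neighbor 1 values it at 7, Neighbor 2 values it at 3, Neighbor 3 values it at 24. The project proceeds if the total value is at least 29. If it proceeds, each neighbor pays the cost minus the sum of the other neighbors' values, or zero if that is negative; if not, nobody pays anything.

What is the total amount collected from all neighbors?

21

Total value 34 ≥ cost 29, so it is built.
Neighbor 1: others sum to 27; max(0, 29 - 27) = 2.
Neighbor 2: others sum to 31; max(0, 29 - 31) = 0.
Neighbor 3: others sum to 10; max(0, 29 - 10) = 19.
Total collected = 2 + 0 + 19 = 21.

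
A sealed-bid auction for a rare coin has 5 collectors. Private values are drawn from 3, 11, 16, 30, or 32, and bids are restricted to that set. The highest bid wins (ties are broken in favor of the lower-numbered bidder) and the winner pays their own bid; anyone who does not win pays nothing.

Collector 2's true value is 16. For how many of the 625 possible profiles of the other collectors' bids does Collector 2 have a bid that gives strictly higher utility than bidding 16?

8

Others bid (3, 3, 3, 3): truth gives 0; bid 11 gives 5 > 0. Violating.
Others bid (3, 3, 3, 11): truth gives 0; bid 11 gives 5 > 0. Violating.
Others bid (3, 3, 11, 3): truth gives 0; bid 11 gives 5 > 0. Violating.
Others bid (3, 3, 11, 11): truth gives 0; bid 11 gives 5 > 0. Violating.
Others bid (3, 3, 3, 16): truth gives 0; no alternative beats it.
Others bid (3, 3, 3, 30): truth gives 0; no alternative beats it.
(Checking all 625 profiles: 8 have a profitable deviation, 617 do not.)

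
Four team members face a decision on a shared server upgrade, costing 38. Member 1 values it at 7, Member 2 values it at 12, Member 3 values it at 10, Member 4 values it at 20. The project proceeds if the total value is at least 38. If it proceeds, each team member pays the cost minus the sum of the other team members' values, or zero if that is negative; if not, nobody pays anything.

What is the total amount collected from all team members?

Total value 49 ≥ cost 38, so it is built.
Member 1: others sum to 42; max(0, 38 - 42) = 0.
Member 2: others sum to 37; max(0, 38 - 37) = 1.
Member 3: others sum to 39; max(0, 38 - 39) = 0.
Member 4: others sum to 29; max(0, 38 - 29) = 9.
Total collected = 0 + 1 + 0 + 9 = 10.

10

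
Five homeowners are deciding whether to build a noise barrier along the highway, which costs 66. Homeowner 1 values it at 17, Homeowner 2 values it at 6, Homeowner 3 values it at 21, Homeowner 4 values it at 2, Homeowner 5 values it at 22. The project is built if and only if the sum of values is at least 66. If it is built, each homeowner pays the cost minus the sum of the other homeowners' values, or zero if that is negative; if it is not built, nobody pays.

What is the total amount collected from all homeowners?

Total value 68 ≥ cost 66, so it is built.
Homeowner 1: others sum to 51; max(0, 66 - 51) = 15.
Homeowner 2: others sum to 62; max(0, 66 - 62) = 4.
Homeowner 3: others sum to 47; max(0, 66 - 47) = 19.
Homeowner 4: others sum to 66; max(0, 66 - 66) = 0.
Homeowner 5: others sum to 46; max(0, 66 - 46) = 20.
Total collected = 15 + 4 + 19 + 0 + 20 = 58.

58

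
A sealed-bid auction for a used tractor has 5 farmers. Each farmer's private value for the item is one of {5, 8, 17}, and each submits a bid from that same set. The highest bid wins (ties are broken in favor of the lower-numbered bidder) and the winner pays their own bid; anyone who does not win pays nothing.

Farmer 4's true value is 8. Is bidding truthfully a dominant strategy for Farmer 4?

Yes

Check each profile of the others' bids and compare truth against every alternative bid.
Others bid (5, 5, 5, 5): truth gives 0, best alternative gives 0.
Others bid (5, 5, 5, 8): truth gives 0, best alternative gives 0.
Others bid (5, 5, 5, 17): truth gives 0, best alternative gives 0.
Others bid (5, 5, 8, 5): truth gives 0, best alternative gives 0.
Others bid (5, 5, 8, 8): truth gives 0, best alternative gives 0.
Others bid (5, 5, 8, 17): truth gives 0, best alternative gives 0.
(Remaining 75 profiles checked similarly; truth is weakly best in each.)
In every case the truthful bid is at least as good as any alternative, so it is a dominant strategy.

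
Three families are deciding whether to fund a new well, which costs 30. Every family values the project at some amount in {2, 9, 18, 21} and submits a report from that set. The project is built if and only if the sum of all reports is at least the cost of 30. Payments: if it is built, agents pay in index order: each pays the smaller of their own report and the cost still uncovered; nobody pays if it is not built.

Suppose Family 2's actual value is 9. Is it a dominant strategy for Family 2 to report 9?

Consider the case where Family 1 reports 9 and Family 3 reports 21.
Truthful report 9: project built, pays 9, utility 9 - 9 = 0.
Report 2 instead: project built, pays 2, utility 9 - 2 = 7.
Since 7 > 0, reporting 2 is strictly better here, so truthful reporting is not dominant.

No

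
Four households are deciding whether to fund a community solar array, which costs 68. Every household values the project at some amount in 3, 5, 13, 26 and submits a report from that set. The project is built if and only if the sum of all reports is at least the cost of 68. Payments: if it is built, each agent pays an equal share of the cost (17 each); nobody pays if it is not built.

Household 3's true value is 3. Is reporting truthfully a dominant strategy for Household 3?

Yes

Check each profile of the others' reports and compare truth against every alternative report.
Others report (13, 26, 26): truth gives -14, best alternative gives -14.
Others report (26, 13, 26): truth gives -14, best alternative gives -14.
Others report (26, 26, 13): truth gives -14, best alternative gives -14.
Others report (26, 26, 26): truth gives -14, best alternative gives -14.
Others report (3, 3, 3): truth gives 0, best alternative gives 0.
Others report (3, 3, 5): truth gives 0, best alternative gives 0.
(Remaining 58 profiles checked similarly; truth is weakly best in each.)
In every case the truthful report is at least as good as any alternative, so it is a dominant strategy.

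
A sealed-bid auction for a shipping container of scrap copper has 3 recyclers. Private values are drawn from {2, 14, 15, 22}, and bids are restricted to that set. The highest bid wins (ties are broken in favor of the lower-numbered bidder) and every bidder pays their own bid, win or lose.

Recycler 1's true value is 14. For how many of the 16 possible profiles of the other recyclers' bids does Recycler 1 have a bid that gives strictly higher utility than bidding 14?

13

Others bid (2, 2): truth gives 0; bid 2 gives 12 > 0. Violating.
Others bid (2, 15): truth gives -14; bid 15 gives -1 > -14. Violating.
Others bid (2, 22): truth gives -14; bid 2 gives -2 > -14. Violating.
Others bid (14, 15): truth gives -14; bid 15 gives -1 > -14. Violating.
Others bid (2, 14): truth gives 0; no alternative beats it.
Others bid (14, 2): truth gives 0; no alternative beats it.
(Checking all 16 profiles: 13 have a profitable deviation, 3 do not.)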